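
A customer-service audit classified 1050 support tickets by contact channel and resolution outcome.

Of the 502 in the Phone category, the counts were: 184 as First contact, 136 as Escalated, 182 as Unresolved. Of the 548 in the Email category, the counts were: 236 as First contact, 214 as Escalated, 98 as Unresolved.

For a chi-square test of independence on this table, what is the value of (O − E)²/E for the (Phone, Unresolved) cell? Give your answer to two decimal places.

17.31

Row total (Phone) = 502; column total (Unresolved) = 280; N = 1050.
Expected count E = 502 × 280 / 1050 = 133.867.
Contribution = (O − E)²/E = (182 − 133.867)² / 133.867 = 17.31.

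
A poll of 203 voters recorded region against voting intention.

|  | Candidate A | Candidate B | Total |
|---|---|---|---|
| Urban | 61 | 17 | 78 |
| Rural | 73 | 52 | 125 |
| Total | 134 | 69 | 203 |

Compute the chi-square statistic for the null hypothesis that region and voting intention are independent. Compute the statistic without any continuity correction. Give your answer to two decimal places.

Grand total N = 203.
Expected counts (row total × column total / N):
  Urban, Candidate A: 78×134/203 = 51.488
  Urban, Candidate B: 78×69/203 = 26.512
  Rural, Candidate A: 125×134/203 = 82.512
  Rural, Candidate B: 125×69/203 = 42.488
Contributions (O − E)²/E:
  (61 − 51.488)²/51.488 = 1.7573
  (17 − 26.512)²/26.512 = 3.4127
  (73 − 82.512)²/82.512 = 1.0965
  (52 − 42.488)²/42.488 = 2.1295
χ² = 1.7573 + 3.4127 + 1.0965 + 2.1295 = 8.40

8.40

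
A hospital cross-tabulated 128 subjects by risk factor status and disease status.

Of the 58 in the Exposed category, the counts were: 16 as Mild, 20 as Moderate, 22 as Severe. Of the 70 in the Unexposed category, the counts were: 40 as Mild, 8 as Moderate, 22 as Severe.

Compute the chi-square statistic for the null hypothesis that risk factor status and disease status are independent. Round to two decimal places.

Row totals: 58, 70. Column totals: 56, 28, 44. Grand total N = 128.
Expected counts (row total × column total / N):
  Exposed, Mild: 58×56/128 = 25.375
  Exposed, Moderate: 58×28/128 = 12.688
  Exposed, Severe: 58×44/128 = 19.938
  Unexposed, Mild: 70×56/128 = 30.625
  Unexposed, Moderate: 70×28/128 = 15.312
  Unexposed, Severe: 70×44/128 = 24.062
Contributions (O − E)²/E:
  (16 − 25.375)²/25.375 = 3.4637
  (20 − 12.688)²/12.688 = 4.2139
  (22 − 19.938)²/19.938 = 0.2133
  (40 − 30.625)²/30.625 = 2.8699
  (8 − 15.312)²/15.312 = 3.4917
  (22 − 24.062)²/24.062 = 0.1767
χ² = 3.4637 + 4.2139 + 0.2133 + 2.8699 + 3.4917 + 0.1767 = 14.43

14.43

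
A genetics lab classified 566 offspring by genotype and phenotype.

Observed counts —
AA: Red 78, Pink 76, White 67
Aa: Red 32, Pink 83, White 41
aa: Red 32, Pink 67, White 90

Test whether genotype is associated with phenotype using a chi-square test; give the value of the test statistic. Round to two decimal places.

Row totals: 221, 156, 189. Column totals: 142, 226, 198. Grand total N = 566.
Expected counts (row total × column total / N):
  AA, Red: 221×142/566 = 55.445
  AA, Pink: 221×226/566 = 88.244
  AA, White: 221×198/566 = 77.311
  Aa, Red: 156×142/566 = 39.138
  Aa, Pink: 156×226/566 = 62.290
  Aa, White: 156×198/566 = 54.572
  aa, Red: 189×142/566 = 47.417
  aa, Pink: 189×226/566 = 75.466
  aa, White: 189×198/566 = 66.117
Contributions (O − E)²/E:
  (78 − 55.445)²/55.445 = 9.1754
  (76 − 88.244)²/88.244 = 1.6989
  (67 − 77.311)²/77.311 = 1.3752
  (32 − 39.138)²/39.138 = 1.3018
  (83 − 62.290)²/62.290 = 6.8856
  (41 − 54.572)²/54.572 = 3.3753
  (32 − 47.417)²/47.417 = 5.0126
  (67 − 75.466)²/75.466 = 0.9497
  (90 − 66.117)²/66.117 = 8.6271
χ² = 9.1754 + 1.6989 + 1.3752 + 1.3018 + 6.8856 + 3.3753 + 5.0126 + 0.9497 + 8.6271 = 38.40

38.40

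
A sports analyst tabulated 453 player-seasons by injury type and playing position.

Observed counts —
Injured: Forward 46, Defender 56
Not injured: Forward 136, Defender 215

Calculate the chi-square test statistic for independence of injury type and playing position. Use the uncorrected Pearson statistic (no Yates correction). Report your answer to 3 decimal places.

1.327

Row totals: 102, 351. Column totals: 182, 271. Grand total N = 453.
Expected counts (row total × column total / N):
  Injured, Forward: 102×182/453 = 40.9801
  Injured, Defender: 102×271/453 = 61.0199
  Not injured, Forward: 351×182/453 = 141.0199
  Not injured, Defender: 351×271/453 = 209.9801
Contributions (O − E)²/E:
  (46 − 40.9801)²/40.9801 = 0.6149
  (56 − 61.0199)²/61.0199 = 0.4130
  (136 − 141.0199)²/141.0199 = 0.1787
  (215 − 209.9801)²/209.9801 = 0.1200
χ² = 0.6149 + 0.4130 + 0.1787 + 0.1200 = 1.327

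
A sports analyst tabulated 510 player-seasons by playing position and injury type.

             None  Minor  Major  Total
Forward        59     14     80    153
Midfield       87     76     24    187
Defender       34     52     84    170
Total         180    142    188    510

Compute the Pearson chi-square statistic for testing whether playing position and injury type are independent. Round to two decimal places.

95.50

Grand total N = 510.
Expected counts (row total × column total / N):
  Forward, None: 153×180/510 = 54.000
  Forward, Minor: 153×142/510 = 42.600
  Forward, Major: 153×188/510 = 56.400
  Midfield, None: 187×180/510 = 66.000
  Midfield, Minor: 187×142/510 = 52.067
  Midfield, Major: 187×188/510 = 68.933
  Defender, None: 170×180/510 = 60.000
  Defender, Minor: 170×142/510 = 47.333
  Defender, Major: 170×188/510 = 62.667
Contributions (O − E)²/E:
  (59 − 54.000)²/54.000 = 0.4630
  (14 − 42.600)²/42.600 = 19.2009
  (80 − 56.400)²/56.400 = 9.8752
  (87 − 66.000)²/66.000 = 6.6818
  (76 − 52.067)²/52.067 = 11.0010
  (24 − 68.933)²/68.933 = 29.2889
  (34 − 60.000)²/60.000 = 11.2667
  (52 − 47.333)²/47.333 = 0.4602
  (84 − 62.667)²/62.667 = 7.2621
χ² = 0.4630 + 19.2009 + 9.8752 + 6.6818 + 11.0010 + 29.2889 + 11.2667 + 0.4602 + 7.2621 = 95.50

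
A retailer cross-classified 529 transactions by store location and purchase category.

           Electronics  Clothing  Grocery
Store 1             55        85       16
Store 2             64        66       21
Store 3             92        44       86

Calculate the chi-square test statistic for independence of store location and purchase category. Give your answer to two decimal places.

73.67

Row totals: 156, 151, 222. Column totals: 211, 195, 123. Grand total N = 529.
Expected counts (row total × column total / N):
  Store 1, Electronics: 156×211/529 = 62.223
  Store 1, Clothing: 156×195/529 = 57.505
  Store 1, Grocery: 156×123/529 = 36.272
  Store 2, Electronics: 151×211/529 = 60.229
  Store 2, Clothing: 151×195/529 = 55.662
  Store 2, Grocery: 151×123/529 = 35.110
  Store 3, Electronics: 222×211/529 = 88.548
  Store 3, Clothing: 222×195/529 = 81.834
  Store 3, Grocery: 222×123/529 = 51.618
Contributions (O − E)²/E:
  (55 − 62.223)²/62.223 = 0.8385
  (85 − 57.505)²/57.505 = 13.1462
  (16 − 36.272)²/36.272 = 11.3298
  (64 − 60.229)²/60.229 = 0.2361
  (66 − 55.662)²/55.662 = 1.9201
  (21 − 35.110)²/35.110 = 5.6705
  (92 − 88.548)²/88.548 = 0.1346
  (44 − 81.834)²/81.834 = 17.4916
  (86 − 51.618)²/51.618 = 22.9014
χ² = 0.8385 + 13.1462 + 11.3298 + 0.2361 + 1.9201 + 5.6705 + 0.1346 + 17.4916 + 22.9014 = 73.67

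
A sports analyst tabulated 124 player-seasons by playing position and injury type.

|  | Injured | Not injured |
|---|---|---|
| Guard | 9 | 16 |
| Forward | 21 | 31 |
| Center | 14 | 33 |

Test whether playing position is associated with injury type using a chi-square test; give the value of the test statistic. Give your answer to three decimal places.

Row totals: 25, 52, 47. Column totals: 44, 80. Grand total N = 124.
Expected counts (row total × column total / N):
  Guard, Injured: 25×44/124 = 8.8710
  Guard, Not injured: 25×80/124 = 16.1290
  Forward, Injured: 52×44/124 = 18.4516
  Forward, Not injured: 52×80/124 = 33.5484
  Center, Injured: 47×44/124 = 16.6774
  Center, Not injured: 47×80/124 = 30.3226
Contributions (O − E)²/E:
  (9 − 8.8710)²/8.8710 = 0.0019
  (16 − 16.1290)²/16.1290 = 0.0010
  (21 − 18.4516)²/18.4516 = 0.3520
  (31 − 33.5484)²/33.5484 = 0.1936
  (14 − 16.6774)²/16.6774 = 0.4298
  (33 − 30.3226)²/30.3226 = 0.2364
χ² = 0.0019 + 0.0010 + 0.3520 + 0.1936 + 0.4298 + 0.2364 = 1.215

1.215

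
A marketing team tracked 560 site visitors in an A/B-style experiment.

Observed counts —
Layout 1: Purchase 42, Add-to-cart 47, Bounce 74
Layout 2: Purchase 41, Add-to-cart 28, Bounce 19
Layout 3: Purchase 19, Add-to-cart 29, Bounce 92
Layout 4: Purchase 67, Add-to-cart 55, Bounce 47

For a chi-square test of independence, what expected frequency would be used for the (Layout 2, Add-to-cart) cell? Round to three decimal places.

Row total (Layout 2) = 88; column total (Add-to-cart) = 159; grand total N = 560.
Expected count = (row total × column total) / N = 88 × 159 / 560 = 24.986.

24.986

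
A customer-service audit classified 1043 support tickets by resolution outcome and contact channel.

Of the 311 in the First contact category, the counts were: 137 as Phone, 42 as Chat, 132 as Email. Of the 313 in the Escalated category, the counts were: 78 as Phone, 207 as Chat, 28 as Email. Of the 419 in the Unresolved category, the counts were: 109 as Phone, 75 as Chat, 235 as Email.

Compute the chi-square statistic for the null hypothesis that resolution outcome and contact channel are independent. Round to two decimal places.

309.87

Row totals: 311, 313, 419. Column totals: 324, 324, 395. Grand total N = 1043.
Expected counts (row total × column total / N):
  First contact, Phone: 311×324/1043 = 96.610
  First contact, Chat: 311×324/1043 = 96.610
  First contact, Email: 311×395/1043 = 117.780
  Escalated, Phone: 313×324/1043 = 97.231
  Escalated, Chat: 313×324/1043 = 97.231
  Escalated, Email: 313×395/1043 = 118.538
  Unresolved, Phone: 419×324/1043 = 130.159
  Unresolved, Chat: 419×324/1043 = 130.159
  Unresolved, Email: 419×395/1043 = 158.682
Contributions (O − E)²/E:
  (137 − 96.610)²/96.610 = 16.8860
  (42 − 96.610)²/96.610 = 30.8690
  (132 − 117.780)²/117.780 = 1.7168
  (78 − 97.231)²/97.231 = 3.8036
  (207 − 97.231)²/97.231 = 123.9238
  (28 − 118.538)²/118.538 = 69.1519
  (109 − 130.159)²/130.159 = 3.4397
  (75 − 130.159)²/130.159 = 23.3754
  (235 − 158.682)²/158.682 = 36.7051
χ² = 16.8860 + 30.8690 + 1.7168 + 3.8036 + 123.9238 + 69.1519 + 3.4397 + 23.3754 + 36.7051 = 309.87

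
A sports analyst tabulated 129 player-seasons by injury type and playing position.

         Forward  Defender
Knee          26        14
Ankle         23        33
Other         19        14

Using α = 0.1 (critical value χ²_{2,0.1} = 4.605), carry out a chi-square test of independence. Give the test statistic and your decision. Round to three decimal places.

5.780; reject H₀

Row totals: 40, 56, 33. Column totals: 68, 61. Grand total N = 129.
Expected counts (row total × column total / N):
  Knee, Forward: 40×68/129 = 21.0853
  Knee, Defender: 40×61/129 = 18.9147
  Ankle, Forward: 56×68/129 = 29.5194
  Ankle, Defender: 56×61/129 = 26.4806
  Other, Forward: 33×68/129 = 17.3953
  Other, Defender: 33×61/129 = 15.6047
Contributions (O − E)²/E:
  (26 − 21.0853)²/21.0853 = 1.1456
  (14 − 18.9147)²/18.9147 = 1.2770
  (23 − 29.5194)²/29.5194 = 1.4398
  (33 − 26.4806)²/26.4806 = 1.6050
  (19 − 17.3953)²/17.3953 = 0.1480
  (14 − 15.6047)²/15.6047 = 0.1650
χ² = 1.1456 + 1.2770 + 1.4398 + 1.6050 + 0.1480 + 0.1650 = 5.780
df = (3−1)(2−1) = 2. Since 5.780 > 4.605, reject the null hypothesis of independence at α = 0.1.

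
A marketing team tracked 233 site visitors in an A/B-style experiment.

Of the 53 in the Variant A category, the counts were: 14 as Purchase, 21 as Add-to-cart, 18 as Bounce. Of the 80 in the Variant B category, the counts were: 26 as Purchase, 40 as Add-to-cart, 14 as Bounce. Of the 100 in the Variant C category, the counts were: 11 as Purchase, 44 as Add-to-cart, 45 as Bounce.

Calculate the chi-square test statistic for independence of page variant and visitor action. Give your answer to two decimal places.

21.02

Row totals: 53, 80, 100. Column totals: 51, 105, 77. Grand total N = 233.
Expected counts (row total × column total / N):
  Variant A, Purchase: 53×51/233 = 11.601
  Variant A, Add-to-cart: 53×105/233 = 23.884
  Variant A, Bounce: 53×77/233 = 17.515
  Variant B, Purchase: 80×51/233 = 17.511
  Variant B, Add-to-cart: 80×105/233 = 36.052
  Variant B, Bounce: 80×77/233 = 26.438
  Variant C, Purchase: 100×51/233 = 21.888
  Variant C, Add-to-cart: 100×105/233 = 45.064
  Variant C, Bounce: 100×77/233 = 33.047
Contributions (O − E)²/E:
  (14 − 11.601)²/11.601 = 0.4961
  (21 − 23.884)²/23.884 = 0.3482
  (18 − 17.515)²/17.515 = 0.0134
  (26 − 17.511)²/17.511 = 4.1153
  (40 − 36.052)²/36.052 = 0.4323
  (14 − 26.438)²/26.438 = 5.8516
  (11 − 21.888)²/21.888 = 5.4161
  (44 − 45.064)²/45.064 = 0.0251
  (45 − 33.047)²/33.047 = 4.3234
χ² = 0.4961 + 0.3482 + 0.0134 + 4.1153 + 0.4323 + 5.8516 + 5.4161 + 0.0251 + 4.3234 = 21.02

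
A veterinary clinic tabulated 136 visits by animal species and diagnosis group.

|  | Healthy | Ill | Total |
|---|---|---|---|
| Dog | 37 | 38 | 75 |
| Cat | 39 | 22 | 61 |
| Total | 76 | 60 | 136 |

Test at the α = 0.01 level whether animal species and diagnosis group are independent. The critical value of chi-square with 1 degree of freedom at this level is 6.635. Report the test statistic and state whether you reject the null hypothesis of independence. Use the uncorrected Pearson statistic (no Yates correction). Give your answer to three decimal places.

2.909; fail to reject H₀

Grand total N = 136.
Expected counts (row total × column total / N):
  Dog, Healthy: 75×76/136 = 41.9118
  Dog, Ill: 75×60/136 = 33.0882
  Cat, Healthy: 61×76/136 = 34.0882
  Cat, Ill: 61×60/136 = 26.9118
Contributions (O − E)²/E:
  (37 − 41.9118)²/41.9118 = 0.5756
  (38 − 33.0882)²/33.0882 = 0.7291
  (39 − 34.0882)²/34.0882 = 0.7077
  (22 − 26.9118)²/26.9118 = 0.8965
χ² = 0.5756 + 0.7291 + 0.7077 + 0.8965 = 2.909
df = (2−1)(2−1) = 1. Since 2.909 < 6.635, fail to reject the null hypothesis of independence at α = 0.01.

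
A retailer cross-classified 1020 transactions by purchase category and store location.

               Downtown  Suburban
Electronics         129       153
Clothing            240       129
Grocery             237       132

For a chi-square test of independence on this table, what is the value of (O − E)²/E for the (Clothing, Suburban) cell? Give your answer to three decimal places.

Row total (Clothing) = 369; column total (Suburban) = 414; N = 1020.
Expected count E = 369 × 414 / 1020 = 149.7706.
Contribution = (O − E)²/E = (129 − 149.7706)² / 149.7706 = 2.881.

2.881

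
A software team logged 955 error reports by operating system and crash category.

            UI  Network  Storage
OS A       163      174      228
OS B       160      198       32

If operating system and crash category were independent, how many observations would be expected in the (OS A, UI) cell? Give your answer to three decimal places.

191.094

Row total (OS A) = 565; column total (UI) = 323; grand total N = 955.
Expected count = (row total × column total) / N = 565 × 323 / 955 = 191.094.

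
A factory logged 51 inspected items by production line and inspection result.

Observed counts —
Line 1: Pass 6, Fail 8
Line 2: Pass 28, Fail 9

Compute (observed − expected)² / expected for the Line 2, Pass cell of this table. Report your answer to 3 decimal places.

Row total (Line 2) = 37; column total (Pass) = 34; N = 51.
Expected count E = 37 × 34 / 51 = 24.6667.
Contribution = (O − E)²/E = (28 − 24.6667)² / 24.6667 = 0.450.

0.450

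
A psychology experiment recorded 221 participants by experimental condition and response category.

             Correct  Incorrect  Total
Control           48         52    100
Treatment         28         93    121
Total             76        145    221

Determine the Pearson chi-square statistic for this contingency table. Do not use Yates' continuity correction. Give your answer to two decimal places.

Grand total N = 221.
Expected counts (row total × column total / N):
  Control, Correct: 100×76/221 = 34.389
  Control, Incorrect: 100×145/221 = 65.611
  Treatment, Correct: 121×76/221 = 41.611
  Treatment, Incorrect: 121×145/221 = 79.389
Contributions (O − E)²/E:
  (48 − 34.389)²/34.389 = 5.3872
  (52 − 65.611)²/65.611 = 2.8236
  (28 − 41.611)²/41.611 = 4.4522
  (93 − 79.389)²/79.389 = 2.3336
χ² = 5.3872 + 2.8236 + 4.4522 + 2.3336 = 15.00

15.00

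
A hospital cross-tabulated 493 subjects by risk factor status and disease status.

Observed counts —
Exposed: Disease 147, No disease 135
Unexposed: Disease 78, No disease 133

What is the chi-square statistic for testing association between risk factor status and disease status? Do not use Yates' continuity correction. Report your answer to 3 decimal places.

11.182

Row totals: 282, 211. Column totals: 225, 268. Grand total N = 493.
Expected counts (row total × column total / N):
  Exposed, Disease: 282×225/493 = 128.7018
  Exposed, No disease: 282×268/493 = 153.2982
  Unexposed, Disease: 211×225/493 = 96.2982
  Unexposed, No disease: 211×268/493 = 114.7018
Contributions (O − E)²/E:
  (147 − 128.7018)²/128.7018 = 2.6015
  (135 − 153.2982)²/153.2982 = 2.1841
  (78 − 96.2982)²/96.2982 = 3.4770
  (133 − 114.7018)²/114.7018 = 2.9191
χ² = 2.6015 + 2.1841 + 3.4770 + 2.9191 = 11.182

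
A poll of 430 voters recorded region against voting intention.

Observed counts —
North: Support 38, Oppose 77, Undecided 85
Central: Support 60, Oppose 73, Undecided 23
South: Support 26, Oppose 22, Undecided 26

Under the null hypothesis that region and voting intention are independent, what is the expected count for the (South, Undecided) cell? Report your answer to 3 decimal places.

23.060

Row total (South) = 74; column total (Undecided) = 134; grand total N = 430.
Expected count = (row total × column total) / N = 74 × 134 / 430 = 23.060.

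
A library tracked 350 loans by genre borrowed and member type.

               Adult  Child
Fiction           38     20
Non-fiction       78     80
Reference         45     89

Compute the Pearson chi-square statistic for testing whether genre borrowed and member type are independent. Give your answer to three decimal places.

17.934

Row totals: 58, 158, 134. Column totals: 161, 189. Grand total N = 350.
Expected counts (row total × column total / N):
  Fiction, Adult: 58×161/350 = 26.6800
  Fiction, Child: 58×189/350 = 31.3200
  Non-fiction, Adult: 158×161/350 = 72.6800
  Non-fiction, Child: 158×189/350 = 85.3200
  Reference, Adult: 134×161/350 = 61.6400
  Reference, Child: 134×189/350 = 72.3600
Contributions (O − E)²/E:
  (38 − 26.6800)²/26.6800 = 4.8029
  (20 − 31.3200)²/31.3200 = 4.0914
  (78 − 72.6800)²/72.6800 = 0.3894
  (80 − 85.3200)²/85.3200 = 0.3317
  (45 − 61.6400)²/61.6400 = 4.4920
  (89 − 72.3600)²/72.3600 = 3.8266
χ² = 4.8029 + 4.0914 + 0.3894 + 0.3317 + 4.4920 + 3.8266 = 17.934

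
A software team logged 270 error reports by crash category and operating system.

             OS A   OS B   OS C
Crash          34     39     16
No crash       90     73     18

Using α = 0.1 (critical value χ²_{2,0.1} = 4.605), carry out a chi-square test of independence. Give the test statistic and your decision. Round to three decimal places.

4.957; reject H₀

Row totals: 89, 181. Column totals: 124, 112, 34. Grand total N = 270.
Expected counts (row total × column total / N):
  Crash, OS A: 89×124/270 = 40.8741
  Crash, OS B: 89×112/270 = 36.9185
  Crash, OS C: 89×34/270 = 11.2074
  No crash, OS A: 181×124/270 = 83.1259
  No crash, OS B: 181×112/270 = 75.0815
  No crash, OS C: 181×34/270 = 22.7926
Contributions (O − E)²/E:
  (34 − 40.8741)²/40.8741 = 1.1561
  (39 − 36.9185)²/36.9185 = 0.1174
  (16 − 11.2074)²/11.2074 = 2.0495
  (90 − 83.1259)²/83.1259 = 0.5685
  (73 − 75.0815)²/75.0815 = 0.0577
  (18 − 22.7926)²/22.7926 = 1.0077
χ² = 1.1561 + 0.1174 + 2.0495 + 0.5685 + 0.0577 + 1.0077 = 4.957
df = (2−1)(3−1) = 2. Since 4.957 > 4.605, reject the null hypothesis of independence at α = 0.1.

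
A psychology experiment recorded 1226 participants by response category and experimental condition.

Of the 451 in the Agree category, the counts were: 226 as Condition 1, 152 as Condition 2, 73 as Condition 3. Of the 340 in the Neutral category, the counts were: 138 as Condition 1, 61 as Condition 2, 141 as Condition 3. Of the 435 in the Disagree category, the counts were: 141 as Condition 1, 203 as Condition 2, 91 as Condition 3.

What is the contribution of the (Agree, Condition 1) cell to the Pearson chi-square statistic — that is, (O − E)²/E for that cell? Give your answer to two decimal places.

Row total (Agree) = 451; column total (Condition 1) = 505; N = 1226.
Expected count E = 451 × 505 / 1226 = 185.771.
Contribution = (O − E)²/E = (226 − 185.771)² / 185.771 = 8.71.

8.71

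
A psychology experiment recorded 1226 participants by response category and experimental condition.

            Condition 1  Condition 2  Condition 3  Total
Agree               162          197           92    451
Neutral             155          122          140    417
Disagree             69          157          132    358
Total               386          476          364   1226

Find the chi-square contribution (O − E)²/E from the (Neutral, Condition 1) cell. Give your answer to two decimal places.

Row total (Neutral) = 417; column total (Condition 1) = 386; N = 1226.
Expected count E = 417 × 386 / 1226 = 131.290.
Contribution = (O − E)²/E = (155 − 131.290)² / 131.290 = 4.28.

4.28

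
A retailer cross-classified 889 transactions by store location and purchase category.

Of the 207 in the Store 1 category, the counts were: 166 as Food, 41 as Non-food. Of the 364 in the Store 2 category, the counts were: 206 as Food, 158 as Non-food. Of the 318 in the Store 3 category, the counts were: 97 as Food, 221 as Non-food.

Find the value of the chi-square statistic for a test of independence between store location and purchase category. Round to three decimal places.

127.853

Row totals: 207, 364, 318. Column totals: 469, 420. Grand total N = 889.
Expected counts (row total × column total / N):
  Store 1, Food: 207×469/889 = 109.2047
  Store 1, Non-food: 207×420/889 = 97.7953
  Store 2, Food: 364×469/889 = 192.0315
  Store 2, Non-food: 364×420/889 = 171.9685
  Store 3, Food: 318×469/889 = 167.7638
  Store 3, Non-food: 318×420/889 = 150.2362
Contributions (O − E)²/E:
  (166 − 109.2047)²/109.2047 = 29.5382
  (41 − 97.7953)²/97.7953 = 32.9843
  (206 − 192.0315)²/192.0315 = 1.0161
  (158 − 171.9685)²/171.9685 = 1.1346
  (97 − 167.7638)²/167.7638 = 29.8486
  (221 − 150.2362)²/150.2362 = 33.3310
χ² = 29.5382 + 32.9843 + 1.0161 + 1.1346 + 29.8486 + 33.3310 = 127.853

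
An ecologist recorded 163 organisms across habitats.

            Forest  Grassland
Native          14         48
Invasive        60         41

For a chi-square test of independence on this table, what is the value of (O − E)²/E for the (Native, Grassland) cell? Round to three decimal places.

5.912

Row total (Native) = 62; column total (Grassland) = 89; N = 163.
Expected count E = 62 × 89 / 163 = 33.8528.
Contribution = (O − E)²/E = (48 − 33.8528)² / 33.8528 = 5.912.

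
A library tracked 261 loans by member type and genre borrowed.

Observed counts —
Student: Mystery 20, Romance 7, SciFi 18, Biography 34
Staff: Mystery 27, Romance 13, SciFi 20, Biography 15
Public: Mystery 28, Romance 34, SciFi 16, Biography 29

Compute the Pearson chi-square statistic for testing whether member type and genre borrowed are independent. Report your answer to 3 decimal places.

24.518

Row totals: 79, 75, 107. Column totals: 75, 54, 54, 78. Grand total N = 261.
Expected counts (row total × column total / N):
  Student, Mystery: 79×75/261 = 22.7011
  Student, Romance: 79×54/261 = 16.3448
  Student, SciFi: 79×54/261 = 16.3448
  Student, Biography: 79×78/261 = 23.6092
  Staff, Mystery: 75×75/261 = 21.5517
  Staff, Romance: 75×54/261 = 15.5172
  Staff, SciFi: 75×54/261 = 15.5172
  Staff, Biography: 75×78/261 = 22.4138
  Public, Mystery: 107×75/261 = 30.7471
  Public, Romance: 107×54/261 = 22.1379
  Public, SciFi: 107×54/261 = 22.1379
  Public, Biography: 107×78/261 = 31.9770
Contributions (O − E)²/E:
  (20 − 22.7011)²/22.7011 = 0.3214
  (7 − 16.3448)²/16.3448 = 5.3427
  (18 − 16.3448)²/16.3448 = 0.1676
  (34 − 23.6092)²/23.6092 = 4.5732
  (27 − 21.5517)²/21.5517 = 1.3773
  (13 − 15.5172)²/15.5172 = 0.4083
  (20 − 15.5172)²/15.5172 = 1.2950
  (15 − 22.4138)²/22.4138 = 2.4523
  (28 − 30.7471)²/30.7471 = 0.2454
  (34 − 22.1379)²/22.1379 = 6.3560
  (16 − 22.1379)²/22.1379 = 1.7018
  (29 − 31.9770)²/31.9770 = 0.2772
χ² = 0.3214 + 5.3427 + 0.1676 + 4.5732 + 1.3773 + 0.4083 + 1.2950 + 2.4523 + 0.2454 + 6.3560 + 1.7018 + 0.2772 = 24.518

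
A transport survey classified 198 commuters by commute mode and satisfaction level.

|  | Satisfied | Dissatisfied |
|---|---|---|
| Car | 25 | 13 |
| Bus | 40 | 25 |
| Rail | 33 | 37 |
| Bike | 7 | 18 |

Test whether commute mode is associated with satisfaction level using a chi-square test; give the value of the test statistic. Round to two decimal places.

11.64

Row totals: 38, 65, 70, 25. Column totals: 105, 93. Grand total N = 198.
Expected counts (row total × column total / N):
  Car, Satisfied: 38×105/198 = 20.1515
  Car, Dissatisfied: 38×93/198 = 17.8485
  Bus, Satisfied: 65×105/198 = 34.4697
  Bus, Dissatisfied: 65×93/198 = 30.5303
  Rail, Satisfied: 70×105/198 = 37.1212
  Rail, Dissatisfied: 70×93/198 = 32.8788
  Bike, Satisfied: 25×105/198 = 13.2576
  Bike, Dissatisfied: 25×93/198 = 11.7424
Contributions (O − E)²/E:
  (25 − 20.1515)²/20.1515 = 1.1666
  (13 − 17.8485)²/17.8485 = 1.3171
  (40 − 34.4697)²/34.4697 = 0.8873
  (25 − 30.5303)²/30.5303 = 1.0018
  (33 − 37.1212)²/37.1212 = 0.4575
  (37 − 32.8788)²/32.8788 = 0.5166
  (7 − 13.2576)²/13.2576 = 2.9536
  (18 − 11.7424)²/11.7424 = 3.3347
χ² = 1.1666 + 1.3171 + 0.8873 + 1.0018 + 0.4575 + 0.5166 + 2.9536 + 3.3347 = 11.64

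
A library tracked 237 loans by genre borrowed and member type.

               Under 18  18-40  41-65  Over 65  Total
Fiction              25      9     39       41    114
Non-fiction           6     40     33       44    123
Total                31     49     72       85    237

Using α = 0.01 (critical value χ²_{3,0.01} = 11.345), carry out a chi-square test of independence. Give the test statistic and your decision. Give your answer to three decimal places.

31.567; reject H₀

Grand total N = 237.
Expected counts (row total × column total / N):
  Fiction, Under 18: 114×31/237 = 14.9114
  Fiction, 18-40: 114×49/237 = 23.5696
  Fiction, 41-65: 114×72/237 = 34.6329
  Fiction, Over 65: 114×85/237 = 40.8861
  Non-fiction, Under 18: 123×31/237 = 16.0886
  Non-fiction, 18-40: 123×49/237 = 25.4304
  Non-fiction, 41-65: 123×72/237 = 37.3671
  Non-fiction, Over 65: 123×85/237 = 44.1139
Contributions (O − E)²/E:
  (25 − 14.9114)²/14.9114 = 6.8256
  (9 − 23.5696)²/23.5696 = 9.0062
  (39 − 34.6329)²/34.6329 = 0.5507
  (41 − 40.8861)²/40.8861 = 0.0003
  (6 − 16.0886)²/16.0886 = 6.3262
  (40 − 25.4304)²/25.4304 = 8.3472
  (33 − 37.3671)²/37.3671 = 0.5104
  (44 − 44.1139)²/44.1139 = 0.0003
χ² = 6.8256 + 9.0062 + 0.5507 + 0.0003 + 6.3262 + 8.3472 + 0.5104 + 0.0003 = 31.567
df = (2−1)(4−1) = 3. Since 31.567 > 11.345, reject the null hypothesis of independence at α = 0.01.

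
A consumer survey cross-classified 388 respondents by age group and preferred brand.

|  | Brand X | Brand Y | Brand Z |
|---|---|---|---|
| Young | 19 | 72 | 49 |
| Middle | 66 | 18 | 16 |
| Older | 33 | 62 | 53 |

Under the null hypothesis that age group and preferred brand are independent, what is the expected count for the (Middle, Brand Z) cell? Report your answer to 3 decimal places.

30.412

Row total (Middle) = 100; column total (Brand Z) = 118; grand total N = 388.
Expected count = (row total × column total) / N = 100 × 118 / 388 = 30.412.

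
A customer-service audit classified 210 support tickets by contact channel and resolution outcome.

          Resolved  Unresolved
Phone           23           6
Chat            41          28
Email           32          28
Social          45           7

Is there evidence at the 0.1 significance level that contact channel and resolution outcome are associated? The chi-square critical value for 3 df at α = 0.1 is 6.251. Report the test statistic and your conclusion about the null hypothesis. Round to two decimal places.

17.87; reject H₀

Row totals: 29, 69, 60, 52. Column totals: 141, 69. Grand total N = 210.
Expected counts (row total × column total / N):
  Phone, Resolved: 29×141/210 = 19.471
  Phone, Unresolved: 29×69/210 = 9.529
  Chat, Resolved: 69×141/210 = 46.329
  Chat, Unresolved: 69×69/210 = 22.671
  Email, Resolved: 60×141/210 = 40.286
  Email, Unresolved: 60×69/210 = 19.714
  Social, Resolved: 52×141/210 = 34.914
  Social, Unresolved: 52×69/210 = 17.086
Contributions (O − E)²/E:
  (23 − 19.471)²/19.471 = 0.6396
  (6 − 9.529)²/9.529 = 1.3069
  (41 − 46.329)²/46.329 = 0.6130
  (28 − 22.671)²/22.671 = 1.2526
  (32 − 40.286)²/40.286 = 1.7043
  (28 − 19.714)²/19.714 = 3.4827
  (45 − 34.914)²/34.914 = 2.9137
  (7 − 17.086)²/17.086 = 5.9538
χ² = 0.6396 + 1.3069 + 0.6130 + 1.2526 + 1.7043 + 3.4827 + 2.9137 + 5.9538 = 17.87
df = (4−1)(2−1) = 3. Since 17.87 > 6.251, reject the null hypothesis of independence at α = 0.1.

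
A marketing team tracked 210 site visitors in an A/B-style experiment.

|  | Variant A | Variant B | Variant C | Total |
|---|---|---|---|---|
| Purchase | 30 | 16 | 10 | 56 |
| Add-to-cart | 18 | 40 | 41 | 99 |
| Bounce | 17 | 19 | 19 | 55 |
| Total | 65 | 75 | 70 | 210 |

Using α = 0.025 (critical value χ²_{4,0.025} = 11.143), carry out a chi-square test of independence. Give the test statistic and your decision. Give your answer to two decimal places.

21.89; reject H₀

Grand total N = 210.
Expected counts (row total × column total / N):
  Purchase, Variant A: 56×65/210 = 17.333
  Purchase, Variant B: 56×75/210 = 20.000
  Purchase, Variant C: 56×70/210 = 18.667
  Add-to-cart, Variant A: 99×65/210 = 30.643
  Add-to-cart, Variant B: 99×75/210 = 35.357
  Add-to-cart, Variant C: 99×70/210 = 33.000
  Bounce, Variant A: 55×65/210 = 17.024
  Bounce, Variant B: 55×75/210 = 19.643
  Bounce, Variant C: 55×70/210 = 18.333
Contributions (O − E)²/E:
  (30 − 17.333)²/17.333 = 9.2571
  (16 − 20.000)²/20.000 = 0.8000
  (10 − 18.667)²/18.667 = 4.0240
  (18 − 30.643)²/30.643 = 5.2164
  (40 − 35.357)²/35.357 = 0.6097
  (41 − 33.000)²/33.000 = 1.9394
  (17 − 17.024)²/17.024 = 0.0000
  (19 − 19.643)²/19.643 = 0.0210
  (19 − 18.333)²/18.333 = 0.0243
χ² = 9.2571 + 0.8000 + 4.0240 + 5.2164 + 0.6097 + 1.9394 + 0.0000 + 0.0210 + 0.0243 = 21.89
df = (3−1)(3−1) = 4. Since 21.89 > 11.143, reject the null hypothesis of independence at α = 0.025.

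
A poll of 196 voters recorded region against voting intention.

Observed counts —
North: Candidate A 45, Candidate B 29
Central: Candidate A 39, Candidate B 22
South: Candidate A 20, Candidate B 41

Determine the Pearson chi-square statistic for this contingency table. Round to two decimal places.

Row totals: 74, 61, 61. Column totals: 104, 92. Grand total N = 196.
Expected counts (row total × column total / N):
  North, Candidate A: 74×104/196 = 39.265
  North, Candidate B: 74×92/196 = 34.735
  Central, Candidate A: 61×104/196 = 32.367
  Central, Candidate B: 61×92/196 = 28.633
  South, Candidate A: 61×104/196 = 32.367
  South, Candidate B: 61×92/196 = 28.633
Contributions (O − E)²/E:
  (45 − 39.265)²/39.265 = 0.8376
  (29 − 34.735)²/34.735 = 0.9469
  (39 − 32.367)²/32.367 = 1.3593
  (22 − 28.633)²/28.633 = 1.5366
  (20 − 32.367)²/32.367 = 4.7253
  (41 − 28.633)²/28.633 = 5.3415
χ² = 0.8376 + 0.9469 + 1.3593 + 1.5366 + 4.7253 + 5.3415 = 14.75

14.75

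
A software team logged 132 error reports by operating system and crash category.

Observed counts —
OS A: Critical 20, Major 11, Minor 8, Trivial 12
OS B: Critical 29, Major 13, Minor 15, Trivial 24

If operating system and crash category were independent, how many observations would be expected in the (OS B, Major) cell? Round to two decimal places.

Row total (OS B) = 81; column total (Major) = 24; grand total N = 132.
Expected count = (row total × column total) / N = 81 × 24 / 132 = 14.73.

14.73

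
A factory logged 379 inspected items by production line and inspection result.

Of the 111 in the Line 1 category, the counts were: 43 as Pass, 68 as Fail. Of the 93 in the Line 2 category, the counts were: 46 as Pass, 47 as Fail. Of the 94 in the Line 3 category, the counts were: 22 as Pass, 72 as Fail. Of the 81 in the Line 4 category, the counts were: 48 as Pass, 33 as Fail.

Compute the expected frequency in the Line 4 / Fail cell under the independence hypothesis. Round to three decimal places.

Row total (Line 4) = 81; column total (Fail) = 220; grand total N = 379.
Expected count = (row total × column total) / N = 81 × 220 / 379 = 47.018.

47.018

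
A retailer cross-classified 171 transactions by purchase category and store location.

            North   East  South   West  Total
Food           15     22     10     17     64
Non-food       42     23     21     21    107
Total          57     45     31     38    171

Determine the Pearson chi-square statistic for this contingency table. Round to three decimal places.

6.750

Grand total N = 171.
Expected counts (row total × column total / N):
  Food, North: 64×57/171 = 21.3333
  Food, East: 64×45/171 = 16.8421
  Food, South: 64×31/171 = 11.6023
  Food, West: 64×38/171 = 14.2222
  Non-food, North: 107×57/171 = 35.6667
  Non-food, East: 107×45/171 = 28.1579
  Non-food, South: 107×31/171 = 19.3977
  Non-food, West: 107×38/171 = 23.7778
Contributions (O − E)²/E:
  (15 − 21.3333)²/21.3333 = 1.8802
  (22 − 16.8421)²/16.8421 = 1.5796
  (10 − 11.6023)²/11.6023 = 0.2213
  (17 − 14.2222)²/14.2222 = 0.5425
  (42 − 35.6667)²/35.6667 = 1.1246
  (23 − 28.1579)²/28.1579 = 0.9448
  (21 − 19.3977)²/19.3977 = 0.1324
  (21 − 23.7778)²/23.7778 = 0.3245
χ² = 1.8802 + 1.5796 + 0.2213 + 0.5425 + 1.1246 + 0.9448 + 0.1324 + 0.3245 = 6.750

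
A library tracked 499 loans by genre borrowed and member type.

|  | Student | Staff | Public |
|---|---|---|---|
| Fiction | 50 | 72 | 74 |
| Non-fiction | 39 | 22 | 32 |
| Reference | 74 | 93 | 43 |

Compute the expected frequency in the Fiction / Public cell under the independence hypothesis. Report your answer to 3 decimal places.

Row total (Fiction) = 196; column total (Public) = 149; grand total N = 499.
Expected count = (row total × column total) / N = 196 × 149 / 499 = 58.525.

58.525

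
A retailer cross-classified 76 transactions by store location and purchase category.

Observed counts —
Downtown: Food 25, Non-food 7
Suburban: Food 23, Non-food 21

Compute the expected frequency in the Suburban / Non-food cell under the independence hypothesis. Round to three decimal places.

Row total (Suburban) = 44; column total (Non-food) = 28; grand total N = 76.
Expected count = (row total × column total) / N = 44 × 28 / 76 = 16.211.

16.211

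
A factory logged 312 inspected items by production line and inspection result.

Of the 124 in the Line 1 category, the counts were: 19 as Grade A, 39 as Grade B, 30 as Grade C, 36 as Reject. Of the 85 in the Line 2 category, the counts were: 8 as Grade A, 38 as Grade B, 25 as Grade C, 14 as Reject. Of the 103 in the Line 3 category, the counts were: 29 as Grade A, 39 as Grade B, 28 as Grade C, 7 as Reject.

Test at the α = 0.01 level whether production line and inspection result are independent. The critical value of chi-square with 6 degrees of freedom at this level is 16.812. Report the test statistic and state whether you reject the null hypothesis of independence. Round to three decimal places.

Row totals: 124, 85, 103. Column totals: 56, 116, 83, 57. Grand total N = 312.
Expected counts (row total × column total / N):
  Line 1, Grade A: 124×56/312 = 22.25641
  Line 1, Grade B: 124×116/312 = 46.10256
  Line 1, Grade C: 124×83/312 = 32.98718
  Line 1, Reject: 124×57/312 = 22.65385
  Line 2, Grade A: 85×56/312 = 15.25641
  Line 2, Grade B: 85×116/312 = 31.60256
  Line 2, Grade C: 85×83/312 = 22.61218
  Line 2, Reject: 85×57/312 = 15.52885
  Line 3, Grade A: 103×56/312 = 18.48718
  Line 3, Grade B: 103×116/312 = 38.29487
  Line 3, Grade C: 103×83/312 = 27.40064
  Line 3, Reject: 103×57/312 = 18.81731
Contributions (O − E)²/E:
  (19 − 22.25641)²/22.25641 = 0.4765
  (39 − 46.10256)²/46.10256 = 1.0942
  (30 − 32.98718)²/32.98718 = 0.2705
  (36 − 22.65385)²/22.65385 = 7.8627
  (8 − 15.25641)²/15.25641 = 3.4514
  (38 − 31.60256)²/31.60256 = 1.2951
  (25 − 22.61218)²/22.61218 = 0.2522
  (14 − 15.52885)²/15.52885 = 0.1505
  (29 − 18.48718)²/18.48718 = 5.9782
  (39 − 38.29487)²/38.29487 = 0.0130
  (28 − 27.40064)²/27.40064 = 0.0131
  (7 − 18.81731)²/18.81731 = 7.4213
χ² = 0.4765 + 1.0942 + 0.2705 + 7.8627 + 3.4514 + 1.2951 + 0.2522 + 0.1505 + 5.9782 + 0.0130 + 0.0131 + 7.4213 = 28.279
df = (3−1)(4−1) = 6. Since 28.279 > 16.812, reject the null hypothesis of independence at α = 0.01.

28.279; reject H₀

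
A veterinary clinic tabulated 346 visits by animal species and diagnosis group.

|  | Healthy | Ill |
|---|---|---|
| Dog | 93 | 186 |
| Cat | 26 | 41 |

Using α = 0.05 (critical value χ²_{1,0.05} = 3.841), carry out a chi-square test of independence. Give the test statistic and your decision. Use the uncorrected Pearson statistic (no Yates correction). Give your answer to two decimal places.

Row totals: 279, 67. Column totals: 119, 227. Grand total N = 346.
Expected counts (row total × column total / N):
  Dog, Healthy: 279×119/346 = 95.957
  Dog, Ill: 279×227/346 = 183.043
  Cat, Healthy: 67×119/346 = 23.043
  Cat, Ill: 67×227/346 = 43.957
Contributions (O − E)²/E:
  (93 − 95.957)²/95.957 = 0.0911
  (186 − 183.043)²/183.043 = 0.0478
  (26 − 23.043)²/23.043 = 0.3795
  (41 − 43.957)²/43.957 = 0.1989
χ² = 0.0911 + 0.0478 + 0.3795 + 0.1989 = 0.72
df = (2−1)(2−1) = 1. Since 0.72 < 3.841, fail to reject the null hypothesis of independence at α = 0.05.

0.72; fail to reject H₀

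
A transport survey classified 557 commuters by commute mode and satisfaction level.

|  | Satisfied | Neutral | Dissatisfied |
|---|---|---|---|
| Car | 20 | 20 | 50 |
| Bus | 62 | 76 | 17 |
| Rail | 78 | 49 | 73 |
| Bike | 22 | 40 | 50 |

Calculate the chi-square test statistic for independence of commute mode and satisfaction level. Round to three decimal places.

74.007

Row totals: 90, 155, 200, 112. Column totals: 182, 185, 190. Grand total N = 557.
Expected counts (row total × column total / N):
  Car, Satisfied: 90×182/557 = 29.40754
  Car, Neutral: 90×185/557 = 29.89228
  Car, Dissatisfied: 90×190/557 = 30.70018
  Bus, Satisfied: 155×182/557 = 50.64632
  Bus, Neutral: 155×185/557 = 51.48115
  Bus, Dissatisfied: 155×190/557 = 52.87253
  Rail, Satisfied: 200×182/557 = 65.35009
  Rail, Neutral: 200×185/557 = 66.42729
  Rail, Dissatisfied: 200×190/557 = 68.22262
  Bike, Satisfied: 112×182/557 = 36.59605
  Bike, Neutral: 112×185/557 = 37.19928
  Bike, Dissatisfied: 112×190/557 = 38.20467
Contributions (O − E)²/E:
  (20 − 29.40754)²/29.40754 = 3.0095
  (20 − 29.89228)²/29.89228 = 3.2737
  (50 − 30.70018)²/30.70018 = 12.1329
  (62 − 50.64632)²/50.64632 = 2.5452
  (76 − 51.48115)²/51.48115 = 11.6776
  (17 − 52.87253)²/52.87253 = 24.3385
  (78 − 65.35009)²/65.35009 = 2.4487
  (49 − 66.42729)²/66.42729 = 4.5721
  (73 − 68.22262)²/68.22262 = 0.3345
  (22 − 36.59605)²/36.59605 = 5.8215
  (40 − 37.19928)²/37.19928 = 0.2109
  (50 − 38.20467)²/38.20467 = 3.6417
χ² = 3.0095 + 3.2737 + 12.1329 + 2.5452 + 11.6776 + 24.3385 + 2.4487 + 4.5721 + 0.3345 + 5.8215 + 0.2109 + 3.6417 = 74.007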